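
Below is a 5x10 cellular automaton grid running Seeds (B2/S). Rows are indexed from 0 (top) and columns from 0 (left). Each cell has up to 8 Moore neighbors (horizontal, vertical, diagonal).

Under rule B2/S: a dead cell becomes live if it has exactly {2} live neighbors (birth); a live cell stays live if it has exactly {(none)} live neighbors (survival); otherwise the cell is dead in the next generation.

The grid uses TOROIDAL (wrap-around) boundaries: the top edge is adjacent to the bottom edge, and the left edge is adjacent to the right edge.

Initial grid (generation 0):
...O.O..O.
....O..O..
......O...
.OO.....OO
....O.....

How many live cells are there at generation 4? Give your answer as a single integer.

Answer: 9

Derivation:
Simulating step by step:
Generation 0 (given above): 11 live cells
Generation 1: 18 live cells
......OO..
...O....O.
OOOO.O...O
O..O.O.O..
OO...O.O..
Generation 2: 10 live cells
OOO.OO...O
.....O....
.......O..
..........
..O......O
Generation 3: 11 live cells
......O.O.
..OO....OO
......O...
........O.
....OO..O.
Generation 4: 9 live cells
..O.......
.....OO...
..OO......
....O.O..O
......O...
Population at generation 4: 9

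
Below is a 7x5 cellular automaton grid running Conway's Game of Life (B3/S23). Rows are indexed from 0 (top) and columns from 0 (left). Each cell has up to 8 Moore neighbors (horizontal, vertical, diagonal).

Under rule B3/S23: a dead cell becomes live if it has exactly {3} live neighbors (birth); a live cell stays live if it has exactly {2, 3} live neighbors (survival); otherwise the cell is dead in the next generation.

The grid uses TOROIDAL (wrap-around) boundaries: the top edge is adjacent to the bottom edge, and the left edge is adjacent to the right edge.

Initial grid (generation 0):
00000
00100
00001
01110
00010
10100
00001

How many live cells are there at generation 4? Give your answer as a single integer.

Simulating step by step:
Generation 0 (given above): 9 live cells
Generation 1: 8 live cells
00000
00000
01000
00111
00011
00011
00000
Generation 2: 8 live cells
00000
00000
00110
10101
10000
00011
00000
Generation 3: 10 live cells
00000
00000
01111
10101
11000
00001
00000
Generation 4: 8 live cells
00000
00110
01101
00000
01010
10000
00000
Population at generation 4: 8

Answer: 8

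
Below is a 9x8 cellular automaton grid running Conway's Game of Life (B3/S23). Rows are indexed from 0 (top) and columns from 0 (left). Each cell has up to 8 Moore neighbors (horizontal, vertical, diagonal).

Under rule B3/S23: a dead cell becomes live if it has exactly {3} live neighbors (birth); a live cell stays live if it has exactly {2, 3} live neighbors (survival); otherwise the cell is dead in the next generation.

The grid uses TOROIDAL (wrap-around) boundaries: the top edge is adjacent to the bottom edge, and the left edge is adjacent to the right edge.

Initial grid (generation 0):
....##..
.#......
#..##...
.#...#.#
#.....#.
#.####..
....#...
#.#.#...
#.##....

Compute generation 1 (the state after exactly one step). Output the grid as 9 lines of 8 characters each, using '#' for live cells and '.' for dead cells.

Simulating step by step:
Generation 0 (given above): 23 live cells
Generation 1: 29 live cells
(generation 1 grid is the final answer)

Answer: .####...
...#.#..
###.#...
.#..####
#.##..#.
.#.###.#
..#.....
..#.#...
..#..#..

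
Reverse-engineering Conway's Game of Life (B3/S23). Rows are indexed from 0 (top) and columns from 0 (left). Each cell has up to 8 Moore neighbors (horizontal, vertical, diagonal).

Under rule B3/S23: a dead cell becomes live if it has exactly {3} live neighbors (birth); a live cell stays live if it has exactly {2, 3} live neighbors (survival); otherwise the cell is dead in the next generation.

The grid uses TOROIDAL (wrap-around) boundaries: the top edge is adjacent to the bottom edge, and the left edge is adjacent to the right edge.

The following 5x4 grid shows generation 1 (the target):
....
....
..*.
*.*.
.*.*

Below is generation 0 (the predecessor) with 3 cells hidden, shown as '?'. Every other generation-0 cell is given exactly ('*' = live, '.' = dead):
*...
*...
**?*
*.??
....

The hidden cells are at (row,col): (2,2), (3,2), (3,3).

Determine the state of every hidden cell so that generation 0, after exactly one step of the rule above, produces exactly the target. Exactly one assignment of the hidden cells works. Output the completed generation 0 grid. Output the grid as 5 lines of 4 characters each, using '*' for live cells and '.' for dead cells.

Answer: *...
*...
**.*
*.*.
....

Derivation:
Hidden generation-0 cells (in order): (2,2), (3,2), (3,3).
A hidden cell only influences target cells in its own 3x3 neighborhood. Try each of the 2^3 = 8 assignments, step the completed generation 0 forward once under B3/S23, and compare with the target:
  (2,2)=. (3,2)=. (3,3)=. -> step gives (2,1)='*' but target has '.' -> reject
  (2,2)=. (3,2)=. (3,3)=* -> step gives (2,1)='*' but target has '.' -> reject
  (2,2)=. (3,2)=* (3,3)=. -> step reproduces the target at every cell -> ACCEPT
  (2,2)=. (3,2)=* (3,3)=* -> step gives (2,2)='.' but target has '*' -> reject
  (2,2)=* (3,2)=. (3,3)=. -> step gives (1,2)='*' but target has '.' -> reject
  (2,2)=* (3,2)=. (3,3)=* -> step gives (1,2)='*' but target has '.' -> reject
  (2,2)=* (3,2)=* (3,3)=. -> step gives (1,2)='*' but target has '.' -> reject
  (2,2)=* (3,2)=* (3,3)=* -> step gives (1,2)='*' but target has '.' -> reject
Unique solution: (2,2)=dead, (3,2)=live, (3,3)=dead.
Check: live-neighbor counts of every cell in the completed generation 0:
1202
4424
4434
3424
2313
Applying B3/S23 to generation 0 with these counts gives:
....
....
..*.
*.*.
.*.*
which matches the target exactly.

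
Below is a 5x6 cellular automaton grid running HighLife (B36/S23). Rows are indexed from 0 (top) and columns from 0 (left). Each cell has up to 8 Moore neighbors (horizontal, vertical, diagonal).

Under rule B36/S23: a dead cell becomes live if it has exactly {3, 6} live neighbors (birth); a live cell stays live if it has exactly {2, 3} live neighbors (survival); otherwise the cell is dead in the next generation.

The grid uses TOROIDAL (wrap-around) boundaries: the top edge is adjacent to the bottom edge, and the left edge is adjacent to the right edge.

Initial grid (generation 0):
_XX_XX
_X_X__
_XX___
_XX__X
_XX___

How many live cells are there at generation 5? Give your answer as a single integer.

Answer: 7

Derivation:
Simulating step by step:
Generation 0 (given above): 13 live cells
Generation 1: 8 live cells
____X_
__XXX_
___X__
___X__
____XX
Generation 2: 6 live cells
______
__X_X_
______
___X__
___XXX
Generation 3: 5 live cells
_____X
______
___X__
___X__
___XX_
Generation 4: 5 live cells
____X_
______
______
__XX__
___XX_
Generation 5: 7 live cells
___XX_
______
______
__XXX_
__X_X_
Population at generation 5: 7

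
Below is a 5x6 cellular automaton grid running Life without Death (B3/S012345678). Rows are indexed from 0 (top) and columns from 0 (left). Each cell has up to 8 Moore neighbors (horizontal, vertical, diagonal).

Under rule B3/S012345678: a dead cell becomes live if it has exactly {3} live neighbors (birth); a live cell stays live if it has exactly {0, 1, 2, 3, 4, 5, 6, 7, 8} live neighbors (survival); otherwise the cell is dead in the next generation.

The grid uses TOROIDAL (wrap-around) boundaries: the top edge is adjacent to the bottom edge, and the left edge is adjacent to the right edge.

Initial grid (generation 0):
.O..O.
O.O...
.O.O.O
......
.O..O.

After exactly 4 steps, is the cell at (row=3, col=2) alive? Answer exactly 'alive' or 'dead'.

Simulating step by step:
Generation 0 (given above): 9 live cells
Generation 1: 21 live cells
OOOOOO
O.OOOO
OOOO.O
O.O.O.
.O..O.
Generation 2: 21 live cells
OOOOOO
O.OOOO
OOOO.O
O.O.O.
.O..O.
Generation 3: 21 live cells
OOOOOO
O.OOOO
OOOO.O
O.O.O.
.O..O.
Generation 4: 21 live cells
OOOOOO
O.OOOO
OOOO.O
O.O.O.
.O..O.

Cell (3,2) at generation 4: 1 -> alive

Answer: alive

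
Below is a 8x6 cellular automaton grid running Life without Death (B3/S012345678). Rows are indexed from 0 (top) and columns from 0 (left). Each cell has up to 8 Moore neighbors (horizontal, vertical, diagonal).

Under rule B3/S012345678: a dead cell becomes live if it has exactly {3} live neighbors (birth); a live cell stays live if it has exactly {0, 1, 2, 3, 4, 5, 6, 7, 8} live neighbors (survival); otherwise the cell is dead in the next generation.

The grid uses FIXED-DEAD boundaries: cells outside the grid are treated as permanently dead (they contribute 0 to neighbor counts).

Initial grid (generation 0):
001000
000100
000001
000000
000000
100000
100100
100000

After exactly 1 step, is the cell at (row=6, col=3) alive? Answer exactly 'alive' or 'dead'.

Simulating step by step:
Generation 0 (given above): 7 live cells
Generation 1: 8 live cells
001000
000100
000001
000000
000000
100000
110100
100000

Cell (6,3) at generation 1: 1 -> alive

Answer: alive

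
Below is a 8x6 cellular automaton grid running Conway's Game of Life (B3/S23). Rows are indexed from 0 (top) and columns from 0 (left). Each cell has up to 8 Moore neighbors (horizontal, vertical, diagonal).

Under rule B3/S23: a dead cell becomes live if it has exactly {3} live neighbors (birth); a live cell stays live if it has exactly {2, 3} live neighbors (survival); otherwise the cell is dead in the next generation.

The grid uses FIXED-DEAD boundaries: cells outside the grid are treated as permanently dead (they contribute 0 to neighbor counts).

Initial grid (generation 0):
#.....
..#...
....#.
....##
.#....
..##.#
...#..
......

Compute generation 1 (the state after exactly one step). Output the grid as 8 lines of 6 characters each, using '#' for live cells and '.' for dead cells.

Answer: ......
......
...###
....##
..##.#
..###.
..###.
......

Derivation:
Simulating step by step:
Generation 0 (given above): 10 live cells
Generation 1: 14 live cells
(generation 1 grid is the final answer)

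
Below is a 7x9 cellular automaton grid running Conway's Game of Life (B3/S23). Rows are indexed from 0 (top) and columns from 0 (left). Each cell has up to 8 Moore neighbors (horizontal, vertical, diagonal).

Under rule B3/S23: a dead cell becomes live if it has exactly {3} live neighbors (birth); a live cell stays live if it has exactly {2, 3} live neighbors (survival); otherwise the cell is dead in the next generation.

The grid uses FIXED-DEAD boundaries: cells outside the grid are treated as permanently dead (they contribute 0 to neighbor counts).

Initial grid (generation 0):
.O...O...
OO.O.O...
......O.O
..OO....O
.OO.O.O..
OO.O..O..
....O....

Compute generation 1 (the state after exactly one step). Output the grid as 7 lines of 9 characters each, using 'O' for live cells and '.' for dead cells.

Answer: OOO.O....
OOO.OOO..
.O.OO..O.
.OOO.O...
O...OO.O.
OO.OO....
.........

Derivation:
Simulating step by step:
Generation 0 (given above): 20 live cells
Generation 1: 26 live cells
(generation 1 grid is the final answer)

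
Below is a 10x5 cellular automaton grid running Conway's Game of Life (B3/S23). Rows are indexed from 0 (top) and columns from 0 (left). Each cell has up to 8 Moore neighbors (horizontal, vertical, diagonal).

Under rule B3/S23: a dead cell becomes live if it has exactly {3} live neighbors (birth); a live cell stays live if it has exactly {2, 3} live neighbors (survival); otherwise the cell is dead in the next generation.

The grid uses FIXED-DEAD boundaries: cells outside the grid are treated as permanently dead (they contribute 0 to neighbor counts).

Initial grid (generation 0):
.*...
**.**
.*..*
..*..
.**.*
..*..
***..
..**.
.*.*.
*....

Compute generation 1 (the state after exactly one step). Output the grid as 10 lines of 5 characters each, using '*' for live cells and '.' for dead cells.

Simulating step by step:
Generation 0 (given above): 20 live cells
Generation 1: 18 live cells
(generation 1 grid is the final answer)

Answer: ***..
**.**
**..*
..*..
.**..
*....
.....
*..*.
.*.*.
.....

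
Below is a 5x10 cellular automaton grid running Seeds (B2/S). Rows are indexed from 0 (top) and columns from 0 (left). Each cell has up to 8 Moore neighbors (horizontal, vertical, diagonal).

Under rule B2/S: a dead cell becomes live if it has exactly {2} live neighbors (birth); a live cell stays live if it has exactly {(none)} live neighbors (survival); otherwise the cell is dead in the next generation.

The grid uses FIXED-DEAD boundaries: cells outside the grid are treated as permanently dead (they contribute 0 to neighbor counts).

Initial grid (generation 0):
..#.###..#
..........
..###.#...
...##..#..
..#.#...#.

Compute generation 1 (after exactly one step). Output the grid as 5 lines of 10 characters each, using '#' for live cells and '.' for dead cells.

Simulating step by step:
Generation 0 (given above): 15 live cells
Generation 1: 9 live cells
(generation 1 grid is the final answer)

Answer: ...#......
.#.....#..
.......#..
.#....#.#.
.....#.#..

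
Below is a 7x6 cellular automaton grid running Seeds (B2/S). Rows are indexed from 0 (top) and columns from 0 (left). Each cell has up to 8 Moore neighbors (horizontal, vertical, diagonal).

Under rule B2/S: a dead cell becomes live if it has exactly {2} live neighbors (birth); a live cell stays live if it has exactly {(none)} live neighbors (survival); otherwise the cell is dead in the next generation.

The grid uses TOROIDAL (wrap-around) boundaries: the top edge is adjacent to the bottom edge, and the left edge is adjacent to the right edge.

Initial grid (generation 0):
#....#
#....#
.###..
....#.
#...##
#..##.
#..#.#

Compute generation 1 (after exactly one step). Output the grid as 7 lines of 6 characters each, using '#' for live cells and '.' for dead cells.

Answer: ......
...#..
......
......
.#....
..#...
..#...

Derivation:
Simulating step by step:
Generation 0 (given above): 17 live cells
Generation 1: 4 live cells
(generation 1 grid is the final answer)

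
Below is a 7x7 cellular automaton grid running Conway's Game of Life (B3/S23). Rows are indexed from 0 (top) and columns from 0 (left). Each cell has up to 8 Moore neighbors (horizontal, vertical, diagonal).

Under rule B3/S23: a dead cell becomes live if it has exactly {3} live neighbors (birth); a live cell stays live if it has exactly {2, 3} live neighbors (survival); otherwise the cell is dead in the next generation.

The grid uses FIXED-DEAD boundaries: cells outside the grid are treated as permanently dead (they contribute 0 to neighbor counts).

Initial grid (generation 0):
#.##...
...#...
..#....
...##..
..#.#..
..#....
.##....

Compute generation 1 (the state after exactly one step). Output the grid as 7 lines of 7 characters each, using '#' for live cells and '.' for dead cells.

Simulating step by step:
Generation 0 (given above): 12 live cells
Generation 1: 13 live cells
(generation 1 grid is the final answer)

Answer: ..##...
.#.#...
..#.#..
..#.#..
..#.#..
..#....
.##....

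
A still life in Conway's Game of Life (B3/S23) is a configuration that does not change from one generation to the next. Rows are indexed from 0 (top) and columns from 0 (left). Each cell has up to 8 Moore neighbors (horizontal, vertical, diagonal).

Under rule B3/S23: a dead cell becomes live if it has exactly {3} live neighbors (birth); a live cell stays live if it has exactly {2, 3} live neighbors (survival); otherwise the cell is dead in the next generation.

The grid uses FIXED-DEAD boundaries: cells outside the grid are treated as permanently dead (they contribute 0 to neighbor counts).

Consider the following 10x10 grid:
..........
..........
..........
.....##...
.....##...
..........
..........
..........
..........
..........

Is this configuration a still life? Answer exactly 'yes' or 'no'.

Answer: yes

Derivation:
Compute generation 1 and compare to generation 0 (given above):
Generation 1:
..........
..........
..........
.....##...
.....##...
..........
..........
..........
..........
..........
The grids are IDENTICAL -> still life.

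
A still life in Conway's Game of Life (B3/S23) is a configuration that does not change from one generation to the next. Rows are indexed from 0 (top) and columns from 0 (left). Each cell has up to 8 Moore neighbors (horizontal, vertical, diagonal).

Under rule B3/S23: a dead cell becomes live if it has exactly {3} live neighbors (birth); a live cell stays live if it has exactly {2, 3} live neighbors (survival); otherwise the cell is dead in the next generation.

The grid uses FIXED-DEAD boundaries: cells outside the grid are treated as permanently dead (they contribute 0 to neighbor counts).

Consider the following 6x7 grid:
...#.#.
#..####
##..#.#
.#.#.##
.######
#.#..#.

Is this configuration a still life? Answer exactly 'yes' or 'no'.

Compute generation 1 and compare to generation 0 (given above):
Generation 1:
...#.##
####..#
##.....
.......
#......
..#..##
Cell (0,6) differs: gen0=0 vs gen1=1 -> NOT a still life.

Answer: no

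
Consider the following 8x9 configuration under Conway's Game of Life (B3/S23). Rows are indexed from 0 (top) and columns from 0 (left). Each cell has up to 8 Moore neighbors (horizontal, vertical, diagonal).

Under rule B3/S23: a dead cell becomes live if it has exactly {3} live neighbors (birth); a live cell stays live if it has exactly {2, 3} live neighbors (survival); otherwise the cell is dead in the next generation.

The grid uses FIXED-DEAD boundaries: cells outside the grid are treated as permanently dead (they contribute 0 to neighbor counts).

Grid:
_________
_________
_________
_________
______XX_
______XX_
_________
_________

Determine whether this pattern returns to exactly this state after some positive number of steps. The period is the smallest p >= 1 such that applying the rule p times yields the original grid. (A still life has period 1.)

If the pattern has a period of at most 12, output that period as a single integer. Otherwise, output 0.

Simulating and comparing each generation to the original:
Gen 0 (original, given above): 4 live cells
Gen 1: 4 live cells, MATCHES original -> period = 1

Answer: 1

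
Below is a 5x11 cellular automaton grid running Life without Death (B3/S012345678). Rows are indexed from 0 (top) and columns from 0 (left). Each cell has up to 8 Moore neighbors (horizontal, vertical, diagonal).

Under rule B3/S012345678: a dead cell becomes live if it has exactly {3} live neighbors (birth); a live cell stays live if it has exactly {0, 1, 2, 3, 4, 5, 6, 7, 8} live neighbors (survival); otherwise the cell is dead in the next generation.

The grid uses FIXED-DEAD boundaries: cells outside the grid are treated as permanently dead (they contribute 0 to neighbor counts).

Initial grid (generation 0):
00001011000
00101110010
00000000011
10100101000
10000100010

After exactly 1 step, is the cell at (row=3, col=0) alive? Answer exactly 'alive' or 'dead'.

Answer: alive

Derivation:
Simulating step by step:
Generation 0 (given above): 17 live cells
Generation 1: 33 live cells
00011011000
00111111111
01011000111
11100111111
11000110010

Cell (3,0) at generation 1: 1 -> alive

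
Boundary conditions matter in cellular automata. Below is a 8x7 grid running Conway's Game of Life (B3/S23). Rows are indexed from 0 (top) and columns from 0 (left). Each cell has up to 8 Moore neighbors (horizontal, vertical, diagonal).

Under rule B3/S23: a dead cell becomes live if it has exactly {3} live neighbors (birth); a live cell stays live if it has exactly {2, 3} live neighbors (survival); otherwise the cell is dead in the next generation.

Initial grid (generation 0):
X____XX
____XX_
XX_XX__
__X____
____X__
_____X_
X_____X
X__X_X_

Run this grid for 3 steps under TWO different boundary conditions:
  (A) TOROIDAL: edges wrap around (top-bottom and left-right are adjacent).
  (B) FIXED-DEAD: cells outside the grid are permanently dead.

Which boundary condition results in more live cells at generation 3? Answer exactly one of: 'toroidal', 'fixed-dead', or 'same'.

Answer: toroidal

Derivation:
Under TOROIDAL boundary, generation 3:
____XX_
___XX__
X_X__X_
____XX_
_______
____XXX
XX_____
__XXXX_
Population = 18

Under FIXED-DEAD boundary, generation 3:
_____XX
____X_X
XX__XXX
____XX_
______X
____X_X
_______
____XXX
Population = 17

Comparison: toroidal=18, fixed-dead=17 -> toroidal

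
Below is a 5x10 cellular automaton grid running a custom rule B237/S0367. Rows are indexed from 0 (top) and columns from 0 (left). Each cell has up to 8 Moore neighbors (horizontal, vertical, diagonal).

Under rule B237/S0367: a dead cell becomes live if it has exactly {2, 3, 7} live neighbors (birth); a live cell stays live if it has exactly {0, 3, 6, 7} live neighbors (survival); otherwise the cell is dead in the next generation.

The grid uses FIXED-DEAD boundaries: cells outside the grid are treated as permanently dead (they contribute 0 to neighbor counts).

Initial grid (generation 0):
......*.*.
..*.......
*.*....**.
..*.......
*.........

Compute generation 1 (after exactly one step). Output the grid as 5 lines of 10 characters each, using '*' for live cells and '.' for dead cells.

Answer: ......***.
.*.*..*.**
*..*......
*..*...**.
**........

Derivation:
Simulating step by step:
Generation 0 (given above): 9 live cells
Generation 1: 16 live cells
(generation 1 grid is the final answer)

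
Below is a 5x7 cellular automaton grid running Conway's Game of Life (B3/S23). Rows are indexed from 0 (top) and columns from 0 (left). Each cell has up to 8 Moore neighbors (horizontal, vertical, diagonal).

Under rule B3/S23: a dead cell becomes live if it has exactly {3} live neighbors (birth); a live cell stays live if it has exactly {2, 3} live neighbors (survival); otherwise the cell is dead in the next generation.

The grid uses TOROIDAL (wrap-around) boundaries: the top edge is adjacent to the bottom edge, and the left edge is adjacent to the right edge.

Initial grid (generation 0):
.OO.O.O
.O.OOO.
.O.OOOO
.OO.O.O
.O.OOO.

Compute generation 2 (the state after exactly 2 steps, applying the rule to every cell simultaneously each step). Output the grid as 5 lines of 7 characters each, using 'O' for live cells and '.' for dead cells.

Answer: .......
.OO....
.OO....
.....OO
.....OO

Derivation:
Simulating step by step:
Generation 0 (given above): 21 live cells
Generation 1: 8 live cells
.O....O
.O.....
.O....O
.O....O
......O
Generation 2: 8 live cells
(generation 2 grid is the final answer)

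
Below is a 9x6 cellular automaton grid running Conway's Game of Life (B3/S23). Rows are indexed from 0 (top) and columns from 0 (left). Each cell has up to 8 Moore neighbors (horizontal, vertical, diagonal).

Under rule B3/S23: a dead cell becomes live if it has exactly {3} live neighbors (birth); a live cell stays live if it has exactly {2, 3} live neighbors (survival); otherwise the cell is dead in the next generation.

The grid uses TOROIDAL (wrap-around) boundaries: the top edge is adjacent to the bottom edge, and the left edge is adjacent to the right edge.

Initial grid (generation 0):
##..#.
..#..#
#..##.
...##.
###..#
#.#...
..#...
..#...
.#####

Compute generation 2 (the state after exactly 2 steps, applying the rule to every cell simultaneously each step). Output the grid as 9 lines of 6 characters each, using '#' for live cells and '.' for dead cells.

Answer: ......
......
......
.#.#.#
#.#.#.
#.....
.##..#
....##
....##

Derivation:
Simulating step by step:
Generation 0 (given above): 23 live cells
Generation 1: 15 live cells
......
..#...
..#...
......
#.#.##
#.##.#
..##..
....#.
....##
Generation 2: 14 live cells
(generation 2 grid is the final answer)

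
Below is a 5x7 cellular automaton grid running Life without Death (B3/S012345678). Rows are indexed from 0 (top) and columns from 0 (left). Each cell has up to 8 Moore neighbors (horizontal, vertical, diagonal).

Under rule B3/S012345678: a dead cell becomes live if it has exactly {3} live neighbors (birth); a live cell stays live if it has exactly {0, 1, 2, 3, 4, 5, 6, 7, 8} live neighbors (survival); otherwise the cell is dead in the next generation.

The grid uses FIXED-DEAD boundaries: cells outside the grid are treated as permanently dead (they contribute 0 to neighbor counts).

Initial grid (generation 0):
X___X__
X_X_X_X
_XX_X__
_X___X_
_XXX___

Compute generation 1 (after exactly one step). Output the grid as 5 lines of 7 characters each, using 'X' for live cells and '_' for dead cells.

Answer: XX_XXX_
X_X_X_X
XXX_X__
XX__XX_
_XXX___

Derivation:
Simulating step by step:
Generation 0 (given above): 14 live cells
Generation 1: 20 live cells
(generation 1 grid is the final answer)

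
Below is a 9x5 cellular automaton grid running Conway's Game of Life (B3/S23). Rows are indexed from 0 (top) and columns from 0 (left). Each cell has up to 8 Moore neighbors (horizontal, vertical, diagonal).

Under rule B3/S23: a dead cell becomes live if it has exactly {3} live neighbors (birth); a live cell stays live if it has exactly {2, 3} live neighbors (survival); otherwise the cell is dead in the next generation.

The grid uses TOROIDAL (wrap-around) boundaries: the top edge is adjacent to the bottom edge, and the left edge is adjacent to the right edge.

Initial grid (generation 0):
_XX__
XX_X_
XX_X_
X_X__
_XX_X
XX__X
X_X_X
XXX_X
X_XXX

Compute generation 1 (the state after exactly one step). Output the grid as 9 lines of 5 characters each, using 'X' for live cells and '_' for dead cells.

Answer: _____
___X_
___X_
_____
__X_X
_____
__X__
_____
_____

Derivation:
Simulating step by step:
Generation 0 (given above): 27 live cells
Generation 1: 5 live cells
(generation 1 grid is the final answer)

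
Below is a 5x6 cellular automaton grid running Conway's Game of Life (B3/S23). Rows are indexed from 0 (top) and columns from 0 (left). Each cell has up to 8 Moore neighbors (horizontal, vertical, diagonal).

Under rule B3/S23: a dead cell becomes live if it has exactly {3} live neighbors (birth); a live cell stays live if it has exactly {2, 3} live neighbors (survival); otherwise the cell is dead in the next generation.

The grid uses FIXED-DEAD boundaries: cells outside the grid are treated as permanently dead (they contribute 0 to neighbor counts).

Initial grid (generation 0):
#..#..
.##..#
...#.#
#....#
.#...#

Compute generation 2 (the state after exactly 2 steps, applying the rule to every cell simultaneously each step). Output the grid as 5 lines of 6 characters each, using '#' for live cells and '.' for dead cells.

Answer: .#.#..
#..#..
.#.##.
......
......

Derivation:
Simulating step by step:
Generation 0 (given above): 11 live cells
Generation 1: 9 live cells
.##...
.###..
.##..#
.....#
......
Generation 2: 7 live cells
(generation 2 grid is the final answer)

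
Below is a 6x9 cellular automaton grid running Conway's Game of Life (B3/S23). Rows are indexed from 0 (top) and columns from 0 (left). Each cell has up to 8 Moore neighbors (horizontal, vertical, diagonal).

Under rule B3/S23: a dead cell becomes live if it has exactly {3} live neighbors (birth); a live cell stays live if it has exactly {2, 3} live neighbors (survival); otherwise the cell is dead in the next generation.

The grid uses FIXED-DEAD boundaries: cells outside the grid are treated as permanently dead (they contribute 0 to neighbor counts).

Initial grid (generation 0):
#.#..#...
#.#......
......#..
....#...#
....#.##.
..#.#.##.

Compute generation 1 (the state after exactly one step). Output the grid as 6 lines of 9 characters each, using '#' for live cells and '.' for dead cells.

Simulating step by step:
Generation 0 (given above): 15 live cells
Generation 1: 7 live cells
(generation 1 grid is the final answer)

Answer: .........
.........
.........
......#..
....#.#.#
...#..##.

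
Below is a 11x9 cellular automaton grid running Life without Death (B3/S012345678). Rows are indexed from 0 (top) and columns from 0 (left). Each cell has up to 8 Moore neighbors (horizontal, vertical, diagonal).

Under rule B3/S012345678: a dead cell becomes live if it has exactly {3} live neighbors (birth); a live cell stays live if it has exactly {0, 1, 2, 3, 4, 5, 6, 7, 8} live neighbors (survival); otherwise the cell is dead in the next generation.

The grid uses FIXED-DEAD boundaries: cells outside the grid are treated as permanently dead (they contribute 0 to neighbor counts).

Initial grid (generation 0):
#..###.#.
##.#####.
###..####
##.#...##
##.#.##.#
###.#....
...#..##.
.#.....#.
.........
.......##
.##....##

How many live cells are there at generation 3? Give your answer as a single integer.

Answer: 56

Derivation:
Simulating step by step:
Generation 0 (given above): 45 live cells
Generation 1: 51 live cells
######.#.
##.#####.
###..####
##.#...##
##.#.##.#
###.#....
#..#..##.
.#....##.
.......##
.......##
.##....##
Generation 2: 53 live cells
######.#.
##.#####.
###..####
##.#...##
##.#.##.#
###.#....
#..#.###.
.#....##.
.......##
......###
.##....##
Generation 3: 56 live cells
######.#.
##.#####.
###..####
##.#...##
##.#.##.#
###.#....
#..#####.
.#...###.
.......##
......###
.##...###
Population at generation 3: 56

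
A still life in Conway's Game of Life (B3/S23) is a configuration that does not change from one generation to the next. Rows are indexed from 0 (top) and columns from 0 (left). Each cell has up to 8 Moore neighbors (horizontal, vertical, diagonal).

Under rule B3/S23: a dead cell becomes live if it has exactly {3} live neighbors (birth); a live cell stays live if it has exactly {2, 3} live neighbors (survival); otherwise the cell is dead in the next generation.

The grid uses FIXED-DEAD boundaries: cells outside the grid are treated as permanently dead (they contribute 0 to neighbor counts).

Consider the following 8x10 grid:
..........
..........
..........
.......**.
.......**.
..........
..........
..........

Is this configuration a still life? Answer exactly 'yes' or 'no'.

Compute generation 1 and compare to generation 0 (given above):
Generation 1:
..........
..........
..........
.......**.
.......**.
..........
..........
..........
The grids are IDENTICAL -> still life.

Answer: yes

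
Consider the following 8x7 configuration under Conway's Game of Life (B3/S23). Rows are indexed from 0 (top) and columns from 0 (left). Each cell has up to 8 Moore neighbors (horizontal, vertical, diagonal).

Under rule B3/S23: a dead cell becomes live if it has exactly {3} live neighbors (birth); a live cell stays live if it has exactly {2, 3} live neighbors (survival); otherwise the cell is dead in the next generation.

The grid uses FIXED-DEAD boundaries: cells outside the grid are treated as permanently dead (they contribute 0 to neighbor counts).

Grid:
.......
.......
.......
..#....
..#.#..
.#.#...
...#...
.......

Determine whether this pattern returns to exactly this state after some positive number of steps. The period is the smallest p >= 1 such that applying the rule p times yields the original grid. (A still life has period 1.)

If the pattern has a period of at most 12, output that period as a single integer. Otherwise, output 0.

Simulating and comparing each generation to the original:
Gen 0 (original, given above): 6 live cells
Gen 1: 6 live cells, differs from original
Gen 2: 6 live cells, MATCHES original -> period = 2

Answer: 2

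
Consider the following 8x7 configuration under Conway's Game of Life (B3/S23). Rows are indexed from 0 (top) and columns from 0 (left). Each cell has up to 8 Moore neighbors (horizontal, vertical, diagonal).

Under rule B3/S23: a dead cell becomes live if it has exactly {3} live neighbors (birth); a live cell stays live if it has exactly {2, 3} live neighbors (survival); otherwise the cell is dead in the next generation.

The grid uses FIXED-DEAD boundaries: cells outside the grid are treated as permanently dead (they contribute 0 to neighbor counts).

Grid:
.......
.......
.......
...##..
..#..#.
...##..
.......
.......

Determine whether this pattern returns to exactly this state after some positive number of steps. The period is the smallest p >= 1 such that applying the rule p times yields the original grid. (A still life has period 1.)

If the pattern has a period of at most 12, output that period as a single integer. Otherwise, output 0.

Answer: 1

Derivation:
Simulating and comparing each generation to the original:
Gen 0 (original, given above): 6 live cells
Gen 1: 6 live cells, MATCHES original -> period = 1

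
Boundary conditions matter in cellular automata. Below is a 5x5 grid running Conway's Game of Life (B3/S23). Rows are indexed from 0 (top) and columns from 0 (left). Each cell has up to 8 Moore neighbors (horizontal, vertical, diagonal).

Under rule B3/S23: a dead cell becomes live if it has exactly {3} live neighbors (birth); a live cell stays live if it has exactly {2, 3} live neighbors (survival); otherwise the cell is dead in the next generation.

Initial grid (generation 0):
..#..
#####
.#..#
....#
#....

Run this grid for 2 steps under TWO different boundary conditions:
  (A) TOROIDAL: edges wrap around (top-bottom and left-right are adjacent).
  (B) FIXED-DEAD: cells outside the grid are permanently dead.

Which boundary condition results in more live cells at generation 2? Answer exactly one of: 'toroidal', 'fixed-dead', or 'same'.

Answer: fixed-dead

Derivation:
Under TOROIDAL boundary, generation 2:
.....
.....
#....
.....
.....
Population = 1

Under FIXED-DEAD boundary, generation 2:
.....
#..#.
##...
.....
.....
Population = 4

Comparison: toroidal=1, fixed-dead=4 -> fixed-dead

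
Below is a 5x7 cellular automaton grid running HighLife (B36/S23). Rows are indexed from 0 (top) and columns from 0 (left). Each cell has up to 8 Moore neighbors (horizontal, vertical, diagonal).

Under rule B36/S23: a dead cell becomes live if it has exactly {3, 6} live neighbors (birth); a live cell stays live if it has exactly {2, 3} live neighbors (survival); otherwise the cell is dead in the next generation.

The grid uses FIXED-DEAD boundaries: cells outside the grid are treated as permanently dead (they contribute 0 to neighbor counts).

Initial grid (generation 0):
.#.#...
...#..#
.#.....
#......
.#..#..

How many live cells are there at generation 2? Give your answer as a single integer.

Simulating step by step:
Generation 0 (given above): 8 live cells
Generation 1: 3 live cells
..#....
.......
.......
##.....
.......
Generation 2: 0 live cells
.......
.......
.......
.......
.......
Population at generation 2: 0

Answer: 0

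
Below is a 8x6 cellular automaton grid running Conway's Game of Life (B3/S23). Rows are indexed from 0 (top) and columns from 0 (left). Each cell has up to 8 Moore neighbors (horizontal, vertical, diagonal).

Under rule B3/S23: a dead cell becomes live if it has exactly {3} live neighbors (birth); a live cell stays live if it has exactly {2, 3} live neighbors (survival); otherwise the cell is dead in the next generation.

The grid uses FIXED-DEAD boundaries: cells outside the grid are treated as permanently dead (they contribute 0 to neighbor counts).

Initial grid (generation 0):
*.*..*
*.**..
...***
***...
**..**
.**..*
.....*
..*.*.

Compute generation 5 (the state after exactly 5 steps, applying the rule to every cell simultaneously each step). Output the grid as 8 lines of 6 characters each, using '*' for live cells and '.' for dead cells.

Answer: ****..
*..**.
.*..**
**...*
...*..
.*...*
..**..
.**...

Derivation:
Simulating step by step:
Generation 0 (given above): 22 live cells
Generation 1: 20 live cells
..**..
..*..*
*...*.
*.*...
...***
***..*
.*****
......
Generation 2: 20 live cells
..**..
.**.*.
...*..
.*...*
*..***
*.....
*..***
..***.
Generation 3: 22 live cells
.***..
.*..*.
.*.**.
..**.*
**..**
**....
.**..*
..*..*
Generation 4: 20 live cells
.***..
**..*.
.*...*
*....*
*..***
....**
*.*...
.**...
Generation 5: 20 live cells
(generation 5 grid is the final answer)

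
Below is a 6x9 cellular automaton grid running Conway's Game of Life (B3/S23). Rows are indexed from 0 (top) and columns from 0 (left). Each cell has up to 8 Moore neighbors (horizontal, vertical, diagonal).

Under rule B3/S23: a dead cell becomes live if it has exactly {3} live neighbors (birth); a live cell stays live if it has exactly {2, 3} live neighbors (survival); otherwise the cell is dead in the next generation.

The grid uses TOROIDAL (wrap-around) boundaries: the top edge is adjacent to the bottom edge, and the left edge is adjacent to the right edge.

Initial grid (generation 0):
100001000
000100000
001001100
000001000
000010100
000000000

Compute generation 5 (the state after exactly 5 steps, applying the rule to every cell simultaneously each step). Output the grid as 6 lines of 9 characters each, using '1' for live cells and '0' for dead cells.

Simulating step by step:
Generation 0 (given above): 9 live cells
Generation 1: 9 live cells
000000000
000011100
000011100
000010000
000001000
000001000
Generation 2: 10 live cells
000010100
000010100
000100100
000010100
000011000
000000000
Generation 3: 14 live cells
000000000
000110110
000110110
000110100
000011000
000010000
Generation 4: 12 live cells
000111000
000110110
001000000
000000110
000000000
000011000
Generation 5: 8 live cells
(generation 5 grid is the final answer)

Answer: 000000000
001000100
000101000
000000000
000001100
000101000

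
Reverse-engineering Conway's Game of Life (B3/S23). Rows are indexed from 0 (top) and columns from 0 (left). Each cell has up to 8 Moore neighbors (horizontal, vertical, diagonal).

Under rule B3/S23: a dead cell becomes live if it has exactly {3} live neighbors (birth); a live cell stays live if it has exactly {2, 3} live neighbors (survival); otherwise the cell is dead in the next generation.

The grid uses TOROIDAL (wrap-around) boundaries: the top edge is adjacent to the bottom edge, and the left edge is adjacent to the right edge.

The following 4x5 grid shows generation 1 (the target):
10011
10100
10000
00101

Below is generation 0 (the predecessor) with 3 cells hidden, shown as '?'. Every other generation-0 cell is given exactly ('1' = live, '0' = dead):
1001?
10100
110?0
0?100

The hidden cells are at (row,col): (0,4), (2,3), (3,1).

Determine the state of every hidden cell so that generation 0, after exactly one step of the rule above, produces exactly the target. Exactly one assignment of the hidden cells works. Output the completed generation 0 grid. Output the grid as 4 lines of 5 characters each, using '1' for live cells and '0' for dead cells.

Answer: 10010
10100
11000
01100

Derivation:
Hidden generation-0 cells (in order): (0,4), (2,3), (3,1).
A hidden cell only influences target cells in its own 3x3 neighborhood. Try each of the 2^3 = 8 assignments, step the completed generation 0 forward once under B3/S23, and compare with the target:
  (0,4)=0 (2,3)=0 (3,1)=0 -> step gives (0,0)='0' but target has '1' -> reject
  (0,4)=0 (2,3)=0 (3,1)=1 -> step reproduces the target at every cell -> ACCEPT
  (0,4)=0 (2,3)=1 (3,1)=0 -> step gives (0,0)='0' but target has '1' -> reject
  (0,4)=0 (2,3)=1 (3,1)=1 -> step gives (1,3)='1' but target has '0' -> reject
  (0,4)=1 (2,3)=0 (3,1)=0 -> step gives (0,2)='1' but target has '0' -> reject
  (0,4)=1 (2,3)=0 (3,1)=1 -> step gives (1,0)='0' but target has '1' -> reject
  (0,4)=1 (2,3)=1 (3,1)=0 -> step gives (0,2)='1' but target has '0' -> reject
  (0,4)=1 (2,3)=1 (3,1)=1 -> step gives (1,0)='0' but target has '1' -> reject
Unique solution: (0,4)=dead, (2,3)=dead, (3,1)=live.
Check: live-neighbor counts of every cell in the completed generation 0:
25423
35224
35422
44323
Applying B3/S23 to generation 0 with these counts gives:
10011
10100
10000
00101
which matches the target exactly.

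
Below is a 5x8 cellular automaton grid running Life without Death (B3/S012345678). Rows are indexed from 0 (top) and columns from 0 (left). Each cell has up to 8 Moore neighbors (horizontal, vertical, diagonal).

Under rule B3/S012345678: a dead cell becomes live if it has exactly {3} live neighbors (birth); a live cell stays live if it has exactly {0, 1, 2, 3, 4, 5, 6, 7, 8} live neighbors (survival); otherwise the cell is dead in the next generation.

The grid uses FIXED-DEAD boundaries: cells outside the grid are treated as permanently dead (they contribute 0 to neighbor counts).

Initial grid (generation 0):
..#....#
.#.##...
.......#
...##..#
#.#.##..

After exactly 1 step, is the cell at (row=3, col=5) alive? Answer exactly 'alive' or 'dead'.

Answer: alive

Derivation:
Simulating step by step:
Generation 0 (given above): 13 live cells
Generation 1: 18 live cells
..##...#
.####...
..#....#
...#####
#.#.##..

Cell (3,5) at generation 1: 1 -> alive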